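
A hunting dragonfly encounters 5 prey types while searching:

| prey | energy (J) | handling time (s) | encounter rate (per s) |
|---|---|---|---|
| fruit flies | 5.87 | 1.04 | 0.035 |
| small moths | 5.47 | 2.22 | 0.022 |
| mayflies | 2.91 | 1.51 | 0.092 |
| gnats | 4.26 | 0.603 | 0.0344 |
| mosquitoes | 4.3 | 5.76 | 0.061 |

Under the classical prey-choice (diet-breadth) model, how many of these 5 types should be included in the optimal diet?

5

E/h in descending order: gnats 7.06, fruit flies 5.64, small moths 2.46, mayflies 1.93, mosquitoes 0.747 J/s. The optimal diet is the largest prefix of this list for which every included type satisfies E_i/h_i > R on the types above it.
Rate on top 1: 0.1436. fruit flies: 5.64 > 0.1436 → include.
Rate on top 2: 0.333. small moths: 2.46 > 0.333 → include.
Rate on top 3: 0.4271. mayflies: 1.93 > 0.4271 → include.
Rate on top 4: 0.5945. mosquitoes: 0.747 > 0.5945 → include.
Optimal diet: gnats, fruit flies, small moths, mayflies, mosquitoes — 5 of 5 types.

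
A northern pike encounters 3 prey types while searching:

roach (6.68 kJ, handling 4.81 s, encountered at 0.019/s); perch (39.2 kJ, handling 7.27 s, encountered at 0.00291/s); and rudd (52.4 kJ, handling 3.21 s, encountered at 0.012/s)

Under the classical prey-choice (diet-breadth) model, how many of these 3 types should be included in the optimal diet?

Profitabilities (E/h, kJ/s): rudd 16.3, perch 5.39, roach 1.39. Add prey in this order while the next type's profitability exceeds the intake rate on those already taken.
Rate on top 1: 0.6055. perch: 5.39 > 0.6055 → include.
Rate on top 2: 0.701. roach: 1.39 > 0.701 → include.
Optimal diet: rudd, perch, roach — 3 of 3 types.

3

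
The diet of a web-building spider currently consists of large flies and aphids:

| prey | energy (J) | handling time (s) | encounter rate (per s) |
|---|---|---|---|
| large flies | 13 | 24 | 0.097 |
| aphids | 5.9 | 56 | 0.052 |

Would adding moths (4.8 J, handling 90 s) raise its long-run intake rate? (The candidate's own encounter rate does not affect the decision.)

No

On large flies and aphids alone, R = ΣλE/(1+Σλh) = 1.568/6.24 = 0.2513 J/s.
Profitability of moths: 4.8/90 = 0.05333 J/s.
0.05333 < 0.2513, so adding moths would lower the average — exclude it.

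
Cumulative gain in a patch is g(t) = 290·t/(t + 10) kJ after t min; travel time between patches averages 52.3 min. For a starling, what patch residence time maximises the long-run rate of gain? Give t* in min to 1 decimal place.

22.9 min

Maximise g(t)/(T+t): set derivative to zero → g'(t)(T+t) = g(t).
g'(t) = 290·10/(t + 10)². Setting 290·10/(t+10)² = 290t/[(t+10)(52.3+t)] gives 10(52.3+t) = t(t+10), so t² = 10×52.3 = 523.
t* = √523 = 22.87 min.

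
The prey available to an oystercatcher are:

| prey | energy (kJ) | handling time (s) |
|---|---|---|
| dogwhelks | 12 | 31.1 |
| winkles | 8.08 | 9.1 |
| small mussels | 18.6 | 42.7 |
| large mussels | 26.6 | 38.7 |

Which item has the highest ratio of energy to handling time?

Profitability E/h (kJ/s): dogwhelks = 12/31.1 = 0.386, winkles = 8.08/9.1 = 0.888, small mussels = 18.6/42.7 = 0.436, large mussels = 26.6/38.7 = 0.687.
Ranked: winkles > large mussels > small mussels > dogwhelks.

winkles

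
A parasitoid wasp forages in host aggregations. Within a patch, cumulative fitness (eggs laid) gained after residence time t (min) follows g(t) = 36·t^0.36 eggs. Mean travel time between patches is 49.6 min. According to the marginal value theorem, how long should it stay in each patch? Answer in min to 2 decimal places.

Maximise g(t)/(T+t): set derivative to zero → g'(t)(T+t) = g(t).
g'(t) = 0.36·36·t^-0.64. Setting 0.36·36·t^-0.64 = 36·t^0.36/(49.6+t) gives 0.36(49.6+t) = t, so 0.64·t = 0.36×49.6.
t* = 0.36×49.6/0.64 = 27.9 min.

27.90 min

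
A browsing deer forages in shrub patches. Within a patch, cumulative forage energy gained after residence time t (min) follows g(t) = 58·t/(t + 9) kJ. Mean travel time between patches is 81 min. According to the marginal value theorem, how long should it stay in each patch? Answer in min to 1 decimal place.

27.0 min

Optimal t* satisfies g'(t*) = g(t*)/(T + t*).
g'(t) = 58·9/(t + 9)². Setting 58·9/(t+9)² = 58t/[(t+9)(81+t)] gives 9(81+t) = t(t+9), so t² = 9×81 = 729.
t* = √729 = 27 min.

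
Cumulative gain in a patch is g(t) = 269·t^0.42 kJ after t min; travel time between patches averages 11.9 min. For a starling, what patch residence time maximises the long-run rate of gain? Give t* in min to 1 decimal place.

By the marginal value theorem, leave when the instantaneous gain rate g'(t) equals the habitat-wide average g(t)/(T + t).
g'(t) = 0.42·269·t^-0.58. Setting 0.42·269·t^-0.58 = 269·t^0.42/(11.9+t) gives 0.42(11.9+t) = t, so 0.58·t = 0.42×11.9.
t* = 0.42×11.9/0.58 = 8.617 min.

8.6 min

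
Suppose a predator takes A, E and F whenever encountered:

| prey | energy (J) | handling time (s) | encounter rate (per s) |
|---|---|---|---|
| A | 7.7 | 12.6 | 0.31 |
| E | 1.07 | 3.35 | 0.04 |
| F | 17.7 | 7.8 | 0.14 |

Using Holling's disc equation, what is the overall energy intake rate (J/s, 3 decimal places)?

Energy encountered per unit search time: 0.31×7.7 + 0.04×1.07 + 0.14×17.7 = 4.908 J/s.
Handling time per unit search time: 0.31×12.6 + 0.04×3.35 + 0.14×7.8 = 5.132.
Rate = 4.908/(1 + 5.132) = 0.8004 J/s.

0.800 J/s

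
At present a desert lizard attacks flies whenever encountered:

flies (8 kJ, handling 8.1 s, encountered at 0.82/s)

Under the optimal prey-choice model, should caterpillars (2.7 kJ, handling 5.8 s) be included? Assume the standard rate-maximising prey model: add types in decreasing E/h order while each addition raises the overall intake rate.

No

On flies alone, R = ΣλE/(1+Σλh) = 6.56/7.642 = 0.8584 kJ/s.
Profitability of caterpillars: 2.7/5.8 = 0.4655 kJ/s.
0.4655 < 0.8584, so adding caterpillars would lower the average — exclude it.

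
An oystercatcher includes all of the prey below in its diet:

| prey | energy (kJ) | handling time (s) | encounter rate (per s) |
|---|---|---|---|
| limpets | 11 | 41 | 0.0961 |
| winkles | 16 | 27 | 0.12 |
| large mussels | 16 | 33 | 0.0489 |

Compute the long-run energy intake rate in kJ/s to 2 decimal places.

0.38 kJ/s

R = (0.0961×11 + 0.12×16 + 0.0489×16) / (1 + 0.0961×41 + 0.12×27 + 0.0489×33) = 3.76/9.794 = 0.3839 kJ/s.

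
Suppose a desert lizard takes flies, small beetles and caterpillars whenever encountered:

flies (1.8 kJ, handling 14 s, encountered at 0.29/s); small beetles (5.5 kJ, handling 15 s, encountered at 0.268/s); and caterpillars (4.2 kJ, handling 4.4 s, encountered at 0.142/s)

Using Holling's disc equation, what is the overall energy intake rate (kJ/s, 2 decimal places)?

Energy encountered per unit search time: 0.29×1.8 + 0.268×5.5 + 0.142×4.2 = 2.592 kJ/s.
Handling time per unit search time: 0.29×14 + 0.268×15 + 0.142×4.4 = 8.705.
Rate = 2.592/(1 + 8.705) = 0.2671 kJ/s.

0.27 kJ/s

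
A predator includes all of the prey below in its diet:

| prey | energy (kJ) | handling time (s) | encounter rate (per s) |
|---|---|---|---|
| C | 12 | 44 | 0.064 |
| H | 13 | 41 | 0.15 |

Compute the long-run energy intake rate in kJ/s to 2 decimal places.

0.27 kJ/s

R = (0.064×12 + 0.15×13) / (1 + 0.064×44 + 0.15×41) = 2.718/9.966 = 0.2727 kJ/s.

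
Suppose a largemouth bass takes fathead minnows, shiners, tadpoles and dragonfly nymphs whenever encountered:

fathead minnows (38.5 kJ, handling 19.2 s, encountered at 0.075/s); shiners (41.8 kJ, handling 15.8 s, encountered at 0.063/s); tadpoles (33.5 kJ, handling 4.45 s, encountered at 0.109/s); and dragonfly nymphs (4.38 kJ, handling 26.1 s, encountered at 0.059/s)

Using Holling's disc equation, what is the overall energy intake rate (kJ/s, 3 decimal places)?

R = (0.075×38.5 + 0.063×41.8 + 0.109×33.5 + 0.059×4.38) / (1 + 0.075×19.2 + 0.063×15.8 + 0.109×4.45 + 0.059×26.1) = 9.431/5.46 = 1.727 kJ/s.

1.727 kJ/s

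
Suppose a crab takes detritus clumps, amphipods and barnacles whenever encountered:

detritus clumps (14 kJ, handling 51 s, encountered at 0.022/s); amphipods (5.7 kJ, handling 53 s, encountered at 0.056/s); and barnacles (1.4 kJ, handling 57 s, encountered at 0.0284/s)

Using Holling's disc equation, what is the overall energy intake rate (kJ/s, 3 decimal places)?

R = (0.022×14 + 0.056×5.7 + 0.0284×1.4) / (1 + 0.022×51 + 0.056×53 + 0.0284×57) = 0.667/6.709 = 0.09942 kJ/s.

0.099 kJ/s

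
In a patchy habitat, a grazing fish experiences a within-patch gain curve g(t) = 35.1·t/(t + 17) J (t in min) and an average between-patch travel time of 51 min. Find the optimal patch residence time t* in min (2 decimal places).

29.44 min

Maximise g(t)/(T+t): set derivative to zero → g'(t)(T+t) = g(t).
g'(t) = 35.1·17/(t + 17)². Setting 35.1·17/(t+17)² = 35.1t/[(t+17)(51+t)] gives 17(51+t) = t(t+17), so t² = 17×51 = 867.
t* = √867 = 29.44 min.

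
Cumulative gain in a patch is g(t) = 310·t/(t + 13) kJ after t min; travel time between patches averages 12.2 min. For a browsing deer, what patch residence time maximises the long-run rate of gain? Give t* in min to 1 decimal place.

12.6 min

Optimal t* satisfies g'(t*) = g(t*)/(T + t*).
g'(t) = 310·13/(t + 13)². Setting 310·13/(t+13)² = 310t/[(t+13)(12.2+t)] gives 13(12.2+t) = t(t+13), so t² = 13×12.2 = 158.6.
t* = √158.6 = 12.59 min.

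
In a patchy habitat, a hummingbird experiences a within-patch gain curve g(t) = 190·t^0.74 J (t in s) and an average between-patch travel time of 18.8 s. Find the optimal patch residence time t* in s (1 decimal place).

Maximise g(t)/(T+t): set derivative to zero → g'(t)(T+t) = g(t).
g'(t) = 0.74·190·t^-0.26. Setting 0.74·190·t^-0.26 = 190·t^0.74/(18.8+t) gives 0.74(18.8+t) = t, so 0.26·t = 0.74×18.8.
t* = 0.74×18.8/0.26 = 53.51 s.

53.5 s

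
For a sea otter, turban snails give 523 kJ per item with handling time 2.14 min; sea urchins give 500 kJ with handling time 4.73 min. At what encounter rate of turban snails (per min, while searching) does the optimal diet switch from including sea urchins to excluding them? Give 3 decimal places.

0.356 per min

Drop sea urchins once their profitability E₂/h₂ falls below the rate achievable on turban snails alone: E₂/h₂ = λE₁/(1 + λh₁).
Solve for λ: λE₁h₂ = E₂(1 + λh₁) → λ(E₁h₂ − E₂h₁) = E₂ → λ = E₂/(E₁h₂ − E₂h₁).
λ = 500/(523×4.73 − 500×2.14) = 500/1404 = 0.3562 per min.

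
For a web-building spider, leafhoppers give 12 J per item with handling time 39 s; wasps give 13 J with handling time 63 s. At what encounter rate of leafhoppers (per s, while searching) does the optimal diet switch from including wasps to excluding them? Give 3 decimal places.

0.052 per s

At the threshold, the rate on leafhoppers alone equals the profitability of wasps: λ·12/(1 + λ·39) = 13/63 = 0.2063.
Rearranging, λ(12 − 0.2063×39) = 0.2063, so λ = 0.2063/3.952 = 0.05221 per s.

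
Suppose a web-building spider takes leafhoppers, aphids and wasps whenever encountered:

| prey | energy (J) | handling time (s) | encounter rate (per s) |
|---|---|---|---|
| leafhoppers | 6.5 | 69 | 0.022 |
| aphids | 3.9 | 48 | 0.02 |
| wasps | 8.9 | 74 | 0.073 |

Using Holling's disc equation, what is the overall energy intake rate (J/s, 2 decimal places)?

0.10 J/s

R = Σλ_iE_i / (1 + Σλ_ih_i)
Numerator: 0.022×6.5 + 0.02×3.9 + 0.073×8.9 = 0.8707
Denominator: 1 + 0.022×69 + 0.02×48 + 0.073×74 = 8.88
R = 0.8707/8.88 = 0.09805 J/s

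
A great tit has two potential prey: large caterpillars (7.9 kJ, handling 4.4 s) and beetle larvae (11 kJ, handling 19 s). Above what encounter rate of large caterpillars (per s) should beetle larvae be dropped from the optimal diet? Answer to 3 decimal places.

Drop beetle larvae once their profitability E₂/h₂ falls below the rate achievable on large caterpillars alone: E₂/h₂ = λE₁/(1 + λh₁).
Solve for λ: λE₁h₂ = E₂(1 + λh₁) → λ(E₁h₂ − E₂h₁) = E₂ → λ = E₂/(E₁h₂ − E₂h₁).
λ = 11/(7.9×19 − 11×4.4) = 11/101.7 = 0.1082 per s.

0.108 per s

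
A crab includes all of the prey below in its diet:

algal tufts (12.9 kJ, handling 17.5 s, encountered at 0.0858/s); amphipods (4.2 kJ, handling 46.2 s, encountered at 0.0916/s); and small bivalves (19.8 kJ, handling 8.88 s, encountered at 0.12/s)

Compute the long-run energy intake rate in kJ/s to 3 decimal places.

R = (0.0858×12.9 + 0.0916×4.2 + 0.12×19.8) / (1 + 0.0858×17.5 + 0.0916×46.2 + 0.12×8.88) = 3.868/7.799 = 0.4959 kJ/s.

0.496 kJ/s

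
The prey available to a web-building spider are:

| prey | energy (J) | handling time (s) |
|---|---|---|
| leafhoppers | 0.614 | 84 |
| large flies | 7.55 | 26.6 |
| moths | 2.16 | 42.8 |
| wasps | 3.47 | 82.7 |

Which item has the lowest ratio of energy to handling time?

Profitability E/h (J/s): leafhoppers = 0.614/84 = 0.00731, large flies = 7.55/26.6 = 0.284, moths = 2.16/42.8 = 0.0505, wasps = 3.47/82.7 = 0.042.
Ranked: large flies > moths > wasps > leafhoppers.

leafhoppers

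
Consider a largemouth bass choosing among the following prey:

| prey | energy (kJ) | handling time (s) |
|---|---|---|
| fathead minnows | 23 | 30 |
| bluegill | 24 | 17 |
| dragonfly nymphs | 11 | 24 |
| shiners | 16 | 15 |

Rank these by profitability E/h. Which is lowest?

In descending order of E/h:
bluegill: 24/17 = 1.41 kJ/s
shiners: 16/15 = 1.07 kJ/s
fathead minnows: 23/30 = 0.767 kJ/s
dragonfly nymphs: 11/24 = 0.458 kJ/s

dragonfly nymphs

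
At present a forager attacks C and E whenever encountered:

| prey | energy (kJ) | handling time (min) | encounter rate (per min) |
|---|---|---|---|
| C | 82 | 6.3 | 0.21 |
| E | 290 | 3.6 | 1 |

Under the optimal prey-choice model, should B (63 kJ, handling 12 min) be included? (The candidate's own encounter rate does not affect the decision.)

Current rate: (0.21×82 + 1×290)/(1 + 0.21×6.3 + 1×3.6) = 51.87 kJ/min.
Profitability of B: 63/12 = 5.25 kJ/min.
Since 5.25 < R, time spent handling B is better spent searching.

No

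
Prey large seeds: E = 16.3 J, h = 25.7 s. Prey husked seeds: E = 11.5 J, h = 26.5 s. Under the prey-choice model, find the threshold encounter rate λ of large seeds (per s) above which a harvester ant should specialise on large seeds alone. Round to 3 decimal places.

The zero-one rule: include husked seeds iff E₂/h₂ > λE₁/(1+λh₁). Equality gives the switch point.
λE₁h₂ = E₂ + λE₂h₁ ⇒ λ = E₂/(E₁h₂ − E₂h₁) = 11.5/(432 − 295.6) = 0.08431 per s.

0.084 per s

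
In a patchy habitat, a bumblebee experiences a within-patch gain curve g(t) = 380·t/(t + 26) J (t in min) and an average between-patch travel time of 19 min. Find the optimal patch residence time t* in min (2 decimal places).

22.23 min

Maximise g(t)/(T+t): set derivative to zero → g'(t)(T+t) = g(t).
g'(t) = 380·26/(t + 26)². Setting 380·26/(t+26)² = 380t/[(t+26)(19+t)] gives 26(19+t) = t(t+26), so t² = 26×19 = 494.
t* = √494 = 22.23 min.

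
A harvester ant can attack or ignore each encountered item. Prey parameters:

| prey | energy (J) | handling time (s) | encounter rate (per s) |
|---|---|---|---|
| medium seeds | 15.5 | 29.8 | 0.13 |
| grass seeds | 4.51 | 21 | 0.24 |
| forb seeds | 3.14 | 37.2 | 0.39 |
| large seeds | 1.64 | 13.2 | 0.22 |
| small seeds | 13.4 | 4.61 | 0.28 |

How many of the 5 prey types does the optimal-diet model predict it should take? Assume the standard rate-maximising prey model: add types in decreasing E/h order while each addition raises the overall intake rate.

Profitabilities (E/h, J/s): small seeds 2.91, medium seeds 0.52, grass seeds 0.215, large seeds 0.124, forb seeds 0.0844. Add prey in this order while the next type's profitability exceeds the intake rate on those already taken.
Rate on top 1: 1.638. medium seeds: 0.52 < 1.638 → exclude; stop.
Optimal diet: small seeds — 1 of 5 types.

1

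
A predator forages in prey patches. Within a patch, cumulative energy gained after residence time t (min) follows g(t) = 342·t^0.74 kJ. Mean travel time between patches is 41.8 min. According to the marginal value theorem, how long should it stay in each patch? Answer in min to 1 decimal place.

Optimal t* satisfies g'(t*) = g(t*)/(T + t*).
g'(t) = 0.74·342·t^-0.26. Setting 0.74·342·t^-0.26 = 342·t^0.74/(41.8+t) gives 0.74(41.8+t) = t, so 0.26·t = 0.74×41.8.
t* = 0.74×41.8/0.26 = 119 min.

119.0 min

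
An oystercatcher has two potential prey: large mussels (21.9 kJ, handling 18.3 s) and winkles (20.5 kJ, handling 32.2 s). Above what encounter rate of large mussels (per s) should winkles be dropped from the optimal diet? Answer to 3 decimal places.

0.062 per s

At the threshold, the rate on large mussels alone equals the profitability of winkles: λ·21.9/(1 + λ·18.3) = 20.5/32.2 = 0.6366.
Rearranging, λ(21.9 − 0.6366×18.3) = 0.6366, so λ = 0.6366/10.25 = 0.06212 per s.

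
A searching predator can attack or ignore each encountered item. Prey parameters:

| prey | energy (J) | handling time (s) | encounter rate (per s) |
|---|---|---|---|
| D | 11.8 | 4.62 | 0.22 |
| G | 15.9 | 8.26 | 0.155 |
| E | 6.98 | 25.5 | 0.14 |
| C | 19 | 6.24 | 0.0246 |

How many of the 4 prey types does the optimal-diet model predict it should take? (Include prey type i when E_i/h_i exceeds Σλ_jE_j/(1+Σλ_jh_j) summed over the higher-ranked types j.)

3

Rank by E/h (J/s): C 3.04, D 2.55, G 1.92, E 0.274. Include each in turn until the next type's E/h falls below the running intake rate.
Rate on top 1: 0.4052. D: 2.55 > 0.4052 → include.
Rate on top 2: 1.412. G: 1.92 > 1.412 → include.
Rate on top 3: 1.602. E: 0.274 < 1.602 → exclude; stop.
Optimal diet: C, D, G — 3 of 4 types.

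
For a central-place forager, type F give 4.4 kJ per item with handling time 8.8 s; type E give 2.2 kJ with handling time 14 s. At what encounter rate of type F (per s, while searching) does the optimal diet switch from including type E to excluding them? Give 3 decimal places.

At the threshold, the rate on type F alone equals the profitability of type E: λ·4.4/(1 + λ·8.8) = 2.2/14 = 0.1571.
Rearranging, λ(4.4 − 0.1571×8.8) = 0.1571, so λ = 0.1571/3.017 = 0.05208 per s.

0.052 per s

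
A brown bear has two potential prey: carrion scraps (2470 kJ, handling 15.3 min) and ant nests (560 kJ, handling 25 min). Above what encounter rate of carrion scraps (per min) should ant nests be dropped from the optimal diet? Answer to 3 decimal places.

0.011 per min

Drop ant nests once their profitability E₂/h₂ falls below the rate achievable on carrion scraps alone: E₂/h₂ = λE₁/(1 + λh₁).
Solve for λ: λE₁h₂ = E₂(1 + λh₁) → λ(E₁h₂ − E₂h₁) = E₂ → λ = E₂/(E₁h₂ − E₂h₁).
λ = 560/(2470×25 − 560×15.3) = 560/5.318e+04 = 0.01053 per min.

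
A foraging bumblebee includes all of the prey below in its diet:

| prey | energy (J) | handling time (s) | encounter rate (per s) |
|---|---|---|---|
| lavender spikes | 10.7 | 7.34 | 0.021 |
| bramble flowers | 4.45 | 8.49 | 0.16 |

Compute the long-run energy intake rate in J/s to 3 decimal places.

0.373 J/s

R = (0.021×10.7 + 0.16×4.45) / (1 + 0.021×7.34 + 0.16×8.49) = 0.9367/2.513 = 0.3728 J/s.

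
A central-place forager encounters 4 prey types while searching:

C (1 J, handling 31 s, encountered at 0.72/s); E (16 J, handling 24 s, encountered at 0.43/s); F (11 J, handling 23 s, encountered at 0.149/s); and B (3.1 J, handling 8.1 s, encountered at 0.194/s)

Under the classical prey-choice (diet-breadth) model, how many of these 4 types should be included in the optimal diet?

1

E/h in descending order: E 0.667, F 0.478, B 0.383, C 0.0323 J/s. The optimal diet is the largest prefix of this list for which every included type satisfies E_i/h_i > R on the types above it.
Rate on top 1: 0.6078. F: 0.478 < 0.6078 → exclude; stop.
Optimal diet: E — 1 of 4 types.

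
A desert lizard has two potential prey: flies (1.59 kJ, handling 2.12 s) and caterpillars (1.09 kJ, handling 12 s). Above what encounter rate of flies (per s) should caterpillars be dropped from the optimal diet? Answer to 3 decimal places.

0.065 per s

The zero-one rule: include caterpillars iff E₂/h₂ > λE₁/(1+λh₁). Equality gives the switch point.
λE₁h₂ = E₂ + λE₂h₁ ⇒ λ = E₂/(E₁h₂ − E₂h₁) = 1.09/(19.08 − 2.311) = 0.065 per s.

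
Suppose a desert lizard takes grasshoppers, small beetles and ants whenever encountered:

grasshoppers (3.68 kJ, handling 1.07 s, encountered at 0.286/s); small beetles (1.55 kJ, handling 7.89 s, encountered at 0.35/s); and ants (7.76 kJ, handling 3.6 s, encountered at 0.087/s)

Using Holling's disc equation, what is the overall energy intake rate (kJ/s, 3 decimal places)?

R = Σλ_iE_i / (1 + Σλ_ih_i)
Numerator: 0.286×3.68 + 0.35×1.55 + 0.087×7.76 = 2.27
Denominator: 1 + 0.286×1.07 + 0.35×7.89 + 0.087×3.6 = 4.381
R = 2.27/4.381 = 0.5182 kJ/s

0.518 kJ/s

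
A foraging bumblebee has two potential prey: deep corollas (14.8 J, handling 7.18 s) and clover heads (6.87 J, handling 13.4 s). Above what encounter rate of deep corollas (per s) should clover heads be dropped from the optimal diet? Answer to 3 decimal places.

The zero-one rule: include clover heads iff E₂/h₂ > λE₁/(1+λh₁). Equality gives the switch point.
λE₁h₂ = E₂ + λE₂h₁ ⇒ λ = E₂/(E₁h₂ − E₂h₁) = 6.87/(198.3 − 49.33) = 0.04611 per s.

0.046 per s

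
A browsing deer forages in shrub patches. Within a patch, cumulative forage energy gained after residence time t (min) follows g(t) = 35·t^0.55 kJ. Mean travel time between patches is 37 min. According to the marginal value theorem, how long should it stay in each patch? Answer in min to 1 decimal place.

Optimal t* satisfies g'(t*) = g(t*)/(T + t*).
g'(t) = 0.55·35·t^-0.45. Setting 0.55·35·t^-0.45 = 35·t^0.55/(37+t) gives 0.55(37+t) = t, so 0.45·t = 0.55×37.
t* = 0.55×37/0.45 = 45.22 min.

45.2 min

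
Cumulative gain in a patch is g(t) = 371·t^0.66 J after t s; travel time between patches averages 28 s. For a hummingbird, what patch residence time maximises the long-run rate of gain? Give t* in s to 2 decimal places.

Maximise g(t)/(T+t): set derivative to zero → g'(t)(T+t) = g(t).
g'(t) = 0.66·371·t^-0.34. Setting 0.66·371·t^-0.34 = 371·t^0.66/(28+t) gives 0.66(28+t) = t, so 0.34·t = 0.66×28.
t* = 0.66×28/0.34 = 54.35 s.

54.35 s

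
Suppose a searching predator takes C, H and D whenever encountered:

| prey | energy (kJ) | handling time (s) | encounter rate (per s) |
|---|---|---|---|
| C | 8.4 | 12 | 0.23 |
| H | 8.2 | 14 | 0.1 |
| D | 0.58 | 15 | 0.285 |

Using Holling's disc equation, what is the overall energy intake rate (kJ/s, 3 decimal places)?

0.309 kJ/s

Energy encountered per unit search time: 0.23×8.4 + 0.1×8.2 + 0.285×0.58 = 2.917 kJ/s.
Handling time per unit search time: 0.23×12 + 0.1×14 + 0.285×15 = 8.435.
Rate = 2.917/(1 + 8.435) = 0.3092 kJ/s.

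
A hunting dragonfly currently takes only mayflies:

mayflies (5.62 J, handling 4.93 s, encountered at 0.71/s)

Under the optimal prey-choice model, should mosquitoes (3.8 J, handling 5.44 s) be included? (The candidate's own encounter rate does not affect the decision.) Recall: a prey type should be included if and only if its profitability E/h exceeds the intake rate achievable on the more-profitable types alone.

No

Current rate: (0.71×5.62)/(1 + 0.71×4.93) = 0.8867 J/s.
mosquitoes: E/h = 3.8/5.44 = 0.6985 J/s.
Since 0.6985 < R, time spent handling mosquitoes is better spent searching.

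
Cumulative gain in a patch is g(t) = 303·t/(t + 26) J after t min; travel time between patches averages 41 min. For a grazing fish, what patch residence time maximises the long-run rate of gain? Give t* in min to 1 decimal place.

Optimal t* satisfies g'(t*) = g(t*)/(T + t*).
g'(t) = 303·26/(t + 26)². Setting 303·26/(t+26)² = 303t/[(t+26)(41+t)] gives 26(41+t) = t(t+26), so t² = 26×41 = 1066.
t* = √1066 = 32.65 min.

32.6 min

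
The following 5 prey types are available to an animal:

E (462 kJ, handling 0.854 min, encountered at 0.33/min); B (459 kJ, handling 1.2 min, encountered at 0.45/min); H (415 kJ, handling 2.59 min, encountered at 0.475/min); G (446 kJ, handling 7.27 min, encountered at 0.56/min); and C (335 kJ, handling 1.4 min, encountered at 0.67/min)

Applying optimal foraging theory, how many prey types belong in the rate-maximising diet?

3

Rank by E/h (kJ/min): E 541, B 382, C 239, H 160, G 61.3. Include each in turn until the next type's E/h falls below the running intake rate.
Rate on top 1: 118.9. B: 382 > 118.9 → include.
Rate on top 2: 197.1. C: 239 > 197.1 → include.
Rate on top 3: 211.4. H: 160 < 211.4 → exclude; stop.
Optimal diet: E, B, C — 3 of 5 types.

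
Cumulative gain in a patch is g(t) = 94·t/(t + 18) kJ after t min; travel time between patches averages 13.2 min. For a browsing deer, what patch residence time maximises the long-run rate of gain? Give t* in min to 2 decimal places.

15.41 min

Maximise g(t)/(T+t): set derivative to zero → g'(t)(T+t) = g(t).
g'(t) = 94·18/(t + 18)². Setting 94·18/(t+18)² = 94t/[(t+18)(13.2+t)] gives 18(13.2+t) = t(t+18), so t² = 18×13.2 = 237.6.
t* = √237.6 = 15.41 min.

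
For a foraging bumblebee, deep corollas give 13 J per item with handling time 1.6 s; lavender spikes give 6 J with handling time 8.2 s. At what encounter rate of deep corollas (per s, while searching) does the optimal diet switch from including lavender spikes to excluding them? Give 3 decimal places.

0.062 per s

At the threshold, the rate on deep corollas alone equals the profitability of lavender spikes: λ·13/(1 + λ·1.6) = 6/8.2 = 0.7317.
Rearranging, λ(13 − 0.7317×1.6) = 0.7317, so λ = 0.7317/11.83 = 0.06186 per s.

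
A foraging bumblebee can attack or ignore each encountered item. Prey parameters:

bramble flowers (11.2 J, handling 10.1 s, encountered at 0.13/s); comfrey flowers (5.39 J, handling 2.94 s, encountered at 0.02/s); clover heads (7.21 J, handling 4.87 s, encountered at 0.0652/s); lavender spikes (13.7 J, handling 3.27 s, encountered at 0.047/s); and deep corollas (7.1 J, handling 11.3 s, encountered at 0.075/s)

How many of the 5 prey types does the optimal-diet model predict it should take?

4

Profitabilities (E/h, J/s): lavender spikes 4.19, comfrey flowers 1.83, clover heads 1.48, bramble flowers 1.11, deep corollas 0.628. Add prey in this order while the next type's profitability exceeds the intake rate on those already taken.
Rate on top 1: 0.5581. comfrey flowers: 1.83 > 0.5581 → include.
Rate on top 2: 0.62. clover heads: 1.48 > 0.62 → include.
Rate on top 3: 0.7985. bramble flowers: 1.11 > 0.7985 → include.
Rate on top 4: 0.9419. deep corollas: 0.628 < 0.9419 → exclude; stop.
Optimal diet: lavender spikes, comfrey flowers, clover heads, bramble flowers — 4 of 5 types.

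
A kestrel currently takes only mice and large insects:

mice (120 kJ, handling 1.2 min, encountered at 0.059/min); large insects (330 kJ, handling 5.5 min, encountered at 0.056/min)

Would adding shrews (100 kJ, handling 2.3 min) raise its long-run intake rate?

Yes

Intake rate on the current diet: R = (0.059×120 + 0.056×330) / (1 + 0.059×1.2 + 0.056×5.5) = 25.56/1.379 = 18.54 kJ/min.
Profitability of shrews: 100/2.3 = 43.48 kJ/min.
Since 43.48 > R, including shrews increases the long-run rate.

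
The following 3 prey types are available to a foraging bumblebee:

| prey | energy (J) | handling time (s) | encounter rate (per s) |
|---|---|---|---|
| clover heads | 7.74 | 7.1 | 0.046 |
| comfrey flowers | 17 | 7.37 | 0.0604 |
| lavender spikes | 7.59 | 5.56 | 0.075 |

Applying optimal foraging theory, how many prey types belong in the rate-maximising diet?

Rank by E/h (J/s): comfrey flowers 2.31, lavender spikes 1.37, clover heads 1.09. Include each in turn until the next type's E/h falls below the running intake rate.
Rate on top 1: 0.7105. lavender spikes: 1.37 > 0.7105 → include.
Rate on top 2: 0.8571. clover heads: 1.09 > 0.8571 → include.
Optimal diet: comfrey flowers, lavender spikes, clover heads — 3 of 3 types.

3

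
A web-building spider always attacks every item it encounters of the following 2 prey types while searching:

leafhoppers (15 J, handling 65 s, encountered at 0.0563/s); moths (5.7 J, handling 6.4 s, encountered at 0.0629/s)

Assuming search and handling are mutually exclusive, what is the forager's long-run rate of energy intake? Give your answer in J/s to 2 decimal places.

R = Σλ_iE_i / (1 + Σλ_ih_i)
Numerator: 0.0563×15 + 0.0629×5.7 = 1.203
Denominator: 1 + 0.0563×65 + 0.0629×6.4 = 5.062
R = 1.203/5.062 = 0.2377 J/s

0.24 J/s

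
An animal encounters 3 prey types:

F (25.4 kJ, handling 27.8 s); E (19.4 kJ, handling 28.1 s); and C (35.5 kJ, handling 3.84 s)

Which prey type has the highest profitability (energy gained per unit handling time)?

Profitability E/h (kJ/s): F = 25.4/27.8 = 0.914, E = 19.4/28.1 = 0.69, C = 35.5/3.84 = 9.24.
Ranked: C > F > E.

C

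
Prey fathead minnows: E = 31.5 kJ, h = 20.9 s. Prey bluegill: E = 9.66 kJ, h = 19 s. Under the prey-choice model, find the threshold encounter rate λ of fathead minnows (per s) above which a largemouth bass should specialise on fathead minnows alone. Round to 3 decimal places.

0.024 per s

At the threshold, the rate on fathead minnows alone equals the profitability of bluegill: λ·31.5/(1 + λ·20.9) = 9.66/19 = 0.5084.
Rearranging, λ(31.5 − 0.5084×20.9) = 0.5084, so λ = 0.5084/20.87 = 0.02436 per s.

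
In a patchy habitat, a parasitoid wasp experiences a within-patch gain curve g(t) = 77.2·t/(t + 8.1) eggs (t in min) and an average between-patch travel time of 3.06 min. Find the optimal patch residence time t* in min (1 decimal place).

Maximise g(t)/(T+t): set derivative to zero → g'(t)(T+t) = g(t).
g'(t) = 77.2·8.1/(t + 8.1)². Setting 77.2·8.1/(t+8.1)² = 77.2t/[(t+8.1)(3.06+t)] gives 8.1(3.06+t) = t(t+8.1), so t² = 8.1×3.06 = 24.79.
t* = √24.79 = 4.979 min.

5.0 min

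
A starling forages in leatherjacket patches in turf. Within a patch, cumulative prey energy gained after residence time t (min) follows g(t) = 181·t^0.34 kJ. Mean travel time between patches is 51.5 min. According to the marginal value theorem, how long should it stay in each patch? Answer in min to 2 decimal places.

Optimal t* satisfies g'(t*) = g(t*)/(T + t*).
g'(t) = 0.34·181·t^-0.66. Setting 0.34·181·t^-0.66 = 181·t^0.34/(51.5+t) gives 0.34(51.5+t) = t, so 0.66·t = 0.34×51.5.
t* = 0.34×51.5/0.66 = 26.53 min.

26.53 min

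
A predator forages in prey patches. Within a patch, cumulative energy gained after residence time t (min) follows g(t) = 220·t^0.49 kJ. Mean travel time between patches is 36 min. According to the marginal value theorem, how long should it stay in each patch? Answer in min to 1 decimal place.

34.6 min

Maximise g(t)/(T+t): set derivative to zero → g'(t)(T+t) = g(t).
g'(t) = 0.49·220·t^-0.51. Setting 0.49·220·t^-0.51 = 220·t^0.49/(36+t) gives 0.49(36+t) = t, so 0.51·t = 0.49×36.
t* = 0.49×36/0.51 = 34.59 min.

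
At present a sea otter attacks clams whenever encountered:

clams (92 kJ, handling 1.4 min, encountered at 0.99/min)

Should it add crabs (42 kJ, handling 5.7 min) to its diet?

No

On clams alone, R = ΣλE/(1+Σλh) = 91.08/2.386 = 38.17 kJ/min.
crabs: E/h = 42/5.7 = 7.368 kJ/min.
Since 7.368 < R, time spent handling crabs is better spent searching.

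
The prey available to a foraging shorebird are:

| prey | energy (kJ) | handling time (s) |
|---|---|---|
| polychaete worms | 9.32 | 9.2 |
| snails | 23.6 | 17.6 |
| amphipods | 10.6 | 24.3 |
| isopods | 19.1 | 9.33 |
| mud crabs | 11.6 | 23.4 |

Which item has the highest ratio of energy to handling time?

In descending order of E/h:
isopods: 19.1/9.33 = 2.05 kJ/s
snails: 23.6/17.6 = 1.34 kJ/s
polychaete worms: 9.32/9.2 = 1.01 kJ/s
mud crabs: 11.6/23.4 = 0.496 kJ/s
amphipods: 10.6/24.3 = 0.436 kJ/s

isopods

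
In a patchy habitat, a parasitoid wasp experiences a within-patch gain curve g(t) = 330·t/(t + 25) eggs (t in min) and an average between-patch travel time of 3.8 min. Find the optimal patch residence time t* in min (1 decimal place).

9.7 min

Maximise g(t)/(T+t): set derivative to zero → g'(t)(T+t) = g(t).
g'(t) = 330·25/(t + 25)². Setting 330·25/(t+25)² = 330t/[(t+25)(3.8+t)] gives 25(3.8+t) = t(t+25), so t² = 25×3.8 = 95.
t* = √95 = 9.747 min.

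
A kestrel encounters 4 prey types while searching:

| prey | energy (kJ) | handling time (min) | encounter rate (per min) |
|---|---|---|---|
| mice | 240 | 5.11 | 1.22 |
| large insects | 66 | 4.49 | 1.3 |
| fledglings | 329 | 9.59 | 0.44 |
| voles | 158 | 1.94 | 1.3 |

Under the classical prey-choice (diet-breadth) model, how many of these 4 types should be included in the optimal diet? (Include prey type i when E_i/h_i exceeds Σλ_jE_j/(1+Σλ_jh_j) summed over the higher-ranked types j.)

E/h in descending order: voles 81.4, mice 47, fledglings 34.3, large insects 14.7 kJ/min. The optimal diet is the largest prefix of this list for which every included type satisfies E_i/h_i > R on the types above it.
Rate on top 1: 58.32. mice: 47 < 58.32 → exclude; stop.
Optimal diet: voles — 1 of 4 types.

1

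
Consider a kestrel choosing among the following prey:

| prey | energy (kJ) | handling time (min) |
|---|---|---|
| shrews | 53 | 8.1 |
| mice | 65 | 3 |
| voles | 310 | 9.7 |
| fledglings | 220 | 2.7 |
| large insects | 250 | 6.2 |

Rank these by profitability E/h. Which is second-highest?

Profitability E/h (kJ/min): shrews = 53/8.1 = 6.54, mice = 65/3 = 21.7, voles = 310/9.7 = 32, fledglings = 220/2.7 = 81.5, large insects = 250/6.2 = 40.3.
Ranked: fledglings > large insects > voles > mice > shrews.

large insects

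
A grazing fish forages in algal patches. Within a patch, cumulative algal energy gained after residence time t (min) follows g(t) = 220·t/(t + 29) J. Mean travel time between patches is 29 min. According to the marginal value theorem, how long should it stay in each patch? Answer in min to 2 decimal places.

29.00 min

Maximise g(t)/(T+t): set derivative to zero → g'(t)(T+t) = g(t).
g'(t) = 220·29/(t + 29)². Setting 220·29/(t+29)² = 220t/[(t+29)(29+t)] gives 29(29+t) = t(t+29), so t² = 29×29 = 841.
t* = √841 = 29 min.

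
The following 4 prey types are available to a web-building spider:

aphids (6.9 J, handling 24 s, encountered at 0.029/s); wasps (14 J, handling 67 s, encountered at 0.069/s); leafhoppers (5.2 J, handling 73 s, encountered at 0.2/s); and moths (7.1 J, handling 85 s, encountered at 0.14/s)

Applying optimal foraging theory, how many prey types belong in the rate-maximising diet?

2

E/h in descending order: aphids 0.288, wasps 0.209, moths 0.0835, leafhoppers 0.0712 J/s. The optimal diet is the largest prefix of this list for which every included type satisfies E_i/h_i > R on the types above it.
Rate on top 1: 0.118. wasps: 0.209 > 0.118 → include.
Rate on top 2: 0.1845. moths: 0.0835 < 0.1845 → exclude; stop.
Optimal diet: aphids, wasps — 2 of 4 types.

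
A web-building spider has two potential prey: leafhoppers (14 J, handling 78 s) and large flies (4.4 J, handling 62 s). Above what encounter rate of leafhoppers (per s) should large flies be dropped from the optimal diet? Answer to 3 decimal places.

0.008 per s

At the threshold, the rate on leafhoppers alone equals the profitability of large flies: λ·14/(1 + λ·78) = 4.4/62 = 0.07097.
Rearranging, λ(14 − 0.07097×78) = 0.07097, so λ = 0.07097/8.465 = 0.008384 per s.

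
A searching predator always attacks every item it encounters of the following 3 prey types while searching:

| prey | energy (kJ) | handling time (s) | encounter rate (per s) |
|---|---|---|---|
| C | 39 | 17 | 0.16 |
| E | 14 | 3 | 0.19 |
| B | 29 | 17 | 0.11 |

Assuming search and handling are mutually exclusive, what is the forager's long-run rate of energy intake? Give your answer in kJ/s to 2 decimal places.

1.96 kJ/s

R = Σλ_iE_i / (1 + Σλ_ih_i)
Numerator: 0.16×39 + 0.19×14 + 0.11×29 = 12.09
Denominator: 1 + 0.16×17 + 0.19×3 + 0.11×17 = 6.16
R = 12.09/6.16 = 1.963 kJ/s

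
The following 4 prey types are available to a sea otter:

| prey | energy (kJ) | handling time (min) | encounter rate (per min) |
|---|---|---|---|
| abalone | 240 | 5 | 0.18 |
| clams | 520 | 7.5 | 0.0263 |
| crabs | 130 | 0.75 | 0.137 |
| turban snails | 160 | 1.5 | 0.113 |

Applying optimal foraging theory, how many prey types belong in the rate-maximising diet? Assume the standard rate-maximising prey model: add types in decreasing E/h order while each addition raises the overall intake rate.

Rank by E/h (kJ/min): crabs 173, turban snails 107, clams 69.3, abalone 48. Include each in turn until the next type's E/h falls below the running intake rate.
Rate on top 1: 16.15. turban snails: 107 > 16.15 → include.
Rate on top 2: 28.21. clams: 69.3 > 28.21 → include.
Rate on top 3: 33.73. abalone: 48 > 33.73 → include.
Optimal diet: crabs, turban snails, clams, abalone — 4 of 4 types.

4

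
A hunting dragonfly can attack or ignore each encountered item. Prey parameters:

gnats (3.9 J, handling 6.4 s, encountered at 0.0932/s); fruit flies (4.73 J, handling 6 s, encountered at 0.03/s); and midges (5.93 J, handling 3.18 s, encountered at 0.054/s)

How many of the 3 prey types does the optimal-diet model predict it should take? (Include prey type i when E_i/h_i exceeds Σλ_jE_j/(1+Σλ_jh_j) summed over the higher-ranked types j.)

3

Profitabilities (E/h, J/s): midges 1.86, fruit flies 0.788, gnats 0.609. Add prey in this order while the next type's profitability exceeds the intake rate on those already taken.
Rate on top 1: 0.2733. fruit flies: 0.788 > 0.2733 → include.
Rate on top 2: 0.3419. gnats: 0.609 > 0.3419 → include.
Optimal diet: midges, fruit flies, gnats — 3 of 3 types.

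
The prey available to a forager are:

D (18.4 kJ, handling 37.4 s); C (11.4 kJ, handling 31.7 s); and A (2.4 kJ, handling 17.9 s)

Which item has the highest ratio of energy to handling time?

Profitability E/h (kJ/s): D = 18.4/37.4 = 0.492, C = 11.4/31.7 = 0.36, A = 2.4/17.9 = 0.134.
Ranked: D > C > A.

D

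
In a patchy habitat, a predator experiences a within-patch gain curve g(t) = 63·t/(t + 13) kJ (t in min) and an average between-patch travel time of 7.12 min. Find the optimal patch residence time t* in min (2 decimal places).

Maximise g(t)/(T+t): set derivative to zero → g'(t)(T+t) = g(t).
g'(t) = 63·13/(t + 13)². Setting 63·13/(t+13)² = 63t/[(t+13)(7.12+t)] gives 13(7.12+t) = t(t+13), so t² = 13×7.12 = 92.56.
t* = √92.56 = 9.621 min.

9.62 min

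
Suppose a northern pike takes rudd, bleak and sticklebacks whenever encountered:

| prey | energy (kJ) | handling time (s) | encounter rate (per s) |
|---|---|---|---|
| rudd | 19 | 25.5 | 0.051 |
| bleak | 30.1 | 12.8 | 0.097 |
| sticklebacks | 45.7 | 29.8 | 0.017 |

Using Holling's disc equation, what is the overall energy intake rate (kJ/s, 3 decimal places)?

1.152 kJ/s

R = (0.051×19 + 0.097×30.1 + 0.017×45.7) / (1 + 0.051×25.5 + 0.097×12.8 + 0.017×29.8) = 4.666/4.049 = 1.152 kJ/s.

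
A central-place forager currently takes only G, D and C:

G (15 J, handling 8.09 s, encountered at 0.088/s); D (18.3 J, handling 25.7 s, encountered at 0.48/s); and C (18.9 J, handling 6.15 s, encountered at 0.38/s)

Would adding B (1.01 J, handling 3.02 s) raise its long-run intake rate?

No

Intake rate on the current diet: R = (0.088×15 + 0.48×18.3 + 0.38×18.9) / (1 + 0.088×8.09 + 0.48×25.7 + 0.38×6.15) = 17.29/16.38 = 1.055 J/s.
B: E/h = 1.01/3.02 = 0.3344 J/s.
0.3344 < 1.055, so adding B would lower the average — exclude it.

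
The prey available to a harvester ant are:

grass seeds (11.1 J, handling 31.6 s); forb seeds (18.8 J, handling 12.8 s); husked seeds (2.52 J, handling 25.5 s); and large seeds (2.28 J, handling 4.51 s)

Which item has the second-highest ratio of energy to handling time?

In descending order of E/h:
forb seeds: 18.8/12.8 = 1.47 J/s
large seeds: 2.28/4.51 = 0.506 J/s
grass seeds: 11.1/31.6 = 0.351 J/s
husked seeds: 2.52/25.5 = 0.0988 J/s

large seeds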